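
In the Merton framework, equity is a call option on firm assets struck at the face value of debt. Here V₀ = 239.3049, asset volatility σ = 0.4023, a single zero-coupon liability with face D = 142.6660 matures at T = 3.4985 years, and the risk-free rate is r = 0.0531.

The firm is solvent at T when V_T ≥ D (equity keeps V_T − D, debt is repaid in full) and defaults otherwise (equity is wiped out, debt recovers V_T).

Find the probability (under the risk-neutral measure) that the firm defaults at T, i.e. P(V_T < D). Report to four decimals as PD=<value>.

PD=0.2884

d₁ = [ln(V₀/D) + (r + σ²/2)T] / (σ√T)
   = [ln(239.3049/142.6660) + (0.0531 + 0.5·0.4023²)·3.4985] / (0.4023·√3.4985)
   = [0.517232 + 0.468878] / 0.752473 = 1.310493
d₂ = d₁ − σ√T = 1.310493 − 0.752473 = 0.558020
risk-neutral PD = N(−d₂) = N(-0.558020) = 0.288416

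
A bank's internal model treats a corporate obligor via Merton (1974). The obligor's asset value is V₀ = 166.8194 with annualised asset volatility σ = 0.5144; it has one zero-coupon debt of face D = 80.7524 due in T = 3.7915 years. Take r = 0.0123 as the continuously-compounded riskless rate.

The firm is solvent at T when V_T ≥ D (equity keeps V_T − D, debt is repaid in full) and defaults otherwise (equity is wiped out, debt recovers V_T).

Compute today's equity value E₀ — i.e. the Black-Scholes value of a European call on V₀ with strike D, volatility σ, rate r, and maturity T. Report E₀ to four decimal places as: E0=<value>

E0=103.1065

d₁ = [ln(V₀/D) + (r + σ²/2)T] / (σ√T)
   = [ln(166.8194/80.7524) + (0.0123 + 0.5·0.5144²)·3.7915] / (0.5144·√3.7915)
   = [0.725524 + 0.548265] / 1.001628 = 1.271719
d₂ = d₁ − σ√T = 1.271719 − 1.001628 = 0.270090
N(d₁) = 0.898263,  N(d₂) = 0.606455,  e^(−rT) = 0.954435
E₀ = V₀·N(d₁) − D·e^(−rT)·N(d₂)
   = 166.8194·0.898263 − 80.7524·0.954435·0.606455 = 103.106523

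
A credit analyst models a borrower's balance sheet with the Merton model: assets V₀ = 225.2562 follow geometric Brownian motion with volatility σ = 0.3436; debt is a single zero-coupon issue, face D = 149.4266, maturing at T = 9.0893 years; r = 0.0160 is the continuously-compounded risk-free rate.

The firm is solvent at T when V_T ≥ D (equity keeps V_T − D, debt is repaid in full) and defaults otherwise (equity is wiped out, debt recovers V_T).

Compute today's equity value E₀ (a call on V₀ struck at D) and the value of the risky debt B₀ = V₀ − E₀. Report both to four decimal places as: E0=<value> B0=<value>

E0=126.8482 B0=98.4080

d₁ = [ln(V₀/D) + (r + σ²/2)T] / (σ√T)
   = [ln(225.2562/149.4266) + (0.0160 + 0.5·0.3436²)·9.0893] / (0.3436·√9.0893)
   = [0.410433 + 0.681975] / 1.035901 = 1.054548
d₂ = d₁ − σ√T = 1.054548 − 1.035901 = 0.018647
N(d₁) = 0.854184,  N(d₂) = 0.507439,  e^(−rT) = 0.864651
E₀ = V₀·N(d₁) − D·e^(−rT)·N(d₂)
   = 225.2562·0.854184 − 149.4266·0.864651·0.507439 = 126.848195
B₀ = V₀ − E₀ = 225.2562 − 126.848195 = 98.408005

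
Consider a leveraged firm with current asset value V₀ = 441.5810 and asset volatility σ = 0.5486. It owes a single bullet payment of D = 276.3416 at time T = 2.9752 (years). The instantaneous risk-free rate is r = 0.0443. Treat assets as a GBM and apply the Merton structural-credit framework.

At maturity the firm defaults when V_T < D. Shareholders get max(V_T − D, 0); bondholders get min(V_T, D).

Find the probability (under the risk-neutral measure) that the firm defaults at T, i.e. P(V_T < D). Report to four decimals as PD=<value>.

d₁ = [ln(V₀/D) + (r + σ²/2)T] / (σ√T)
   = [ln(441.5810/276.3416) + (0.0443 + 0.5·0.5486²)·2.9752] / (0.5486·√2.9752)
   = [0.468724 + 0.579512] / 0.946267 = 1.107759
d₂ = d₁ − σ√T = 1.107759 − 0.946267 = 0.161491
risk-neutral PD = N(−d₂) = N(-0.161491) = 0.435853

PD=0.4359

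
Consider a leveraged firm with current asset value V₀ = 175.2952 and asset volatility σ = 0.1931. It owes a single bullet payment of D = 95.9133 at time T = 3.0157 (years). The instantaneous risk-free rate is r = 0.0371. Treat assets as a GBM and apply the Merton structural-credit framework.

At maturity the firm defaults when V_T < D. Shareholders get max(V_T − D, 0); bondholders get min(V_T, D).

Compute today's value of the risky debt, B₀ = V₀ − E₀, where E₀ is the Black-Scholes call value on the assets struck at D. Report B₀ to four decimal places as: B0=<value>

d₁ = [ln(V₀/D) + (r + σ²/2)T] / (σ√T)
   = [ln(175.2952/95.9133) + (0.0371 + 0.5·0.1931²)·3.0157] / (0.1931·√3.0157)
   = [0.603027 + 0.168107] / 0.335333 = 2.299604
d₂ = d₁ − σ√T = 2.299604 − 0.335333 = 1.964271
N(d₁) = 0.989265,  N(d₂) = 0.975251,  e^(−rT) = 0.894149
E₀ = V₀·N(d₁) − D·e^(−rT)·N(d₂)
   = 175.2952·0.989265 − 95.9133·0.894149·0.975251 = 89.775057
B₀ = V₀ − E₀ = 175.2952 − 89.775057 = 85.520143

B0=85.5201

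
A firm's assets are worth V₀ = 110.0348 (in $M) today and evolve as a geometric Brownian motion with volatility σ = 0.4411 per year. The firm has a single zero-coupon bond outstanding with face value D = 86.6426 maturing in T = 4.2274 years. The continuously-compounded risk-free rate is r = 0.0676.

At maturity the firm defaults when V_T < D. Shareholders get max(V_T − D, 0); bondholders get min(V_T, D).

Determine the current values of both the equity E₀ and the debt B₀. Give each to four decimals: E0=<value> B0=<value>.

d₁ = [ln(V₀/D) + (r + σ²/2)T] / (σ√T)
   = [ln(110.0348/86.6426) + (0.0676 + 0.5·0.4411²)·4.2274] / (0.4411·√4.2274)
   = [0.239005 + 0.697033] / 0.906930 = 1.032095
d₂ = d₁ − σ√T = 1.032095 − 0.906930 = 0.125166
N(d₁) = 0.848986,  N(d₂) = 0.549804,  e^(−rT) = 0.751434
E₀ = V₀·N(d₁) − D·e^(−rT)·N(d₂)
   = 110.0348·0.848986 − 86.6426·0.751434·0.549804 = 57.622419
B₀ = V₀ − E₀ = 110.0348 − 57.622419 = 52.412381

E0=57.6224 B0=52.4124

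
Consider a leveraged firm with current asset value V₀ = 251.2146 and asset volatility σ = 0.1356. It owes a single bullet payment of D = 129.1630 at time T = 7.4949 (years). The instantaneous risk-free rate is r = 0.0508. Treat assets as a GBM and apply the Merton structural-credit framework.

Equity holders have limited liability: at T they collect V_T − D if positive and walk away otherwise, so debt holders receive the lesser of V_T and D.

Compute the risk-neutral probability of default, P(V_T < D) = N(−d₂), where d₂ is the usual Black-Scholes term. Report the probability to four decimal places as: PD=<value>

PD=0.0042

d₁ = [ln(V₀/D) + (r + σ²/2)T] / (σ√T)
   = [ln(251.2146/129.1630) + (0.0508 + 0.5·0.1356²)·7.4949] / (0.1356·√7.4949)
   = [0.665232 + 0.449647] / 0.371230 = 3.003206
d₂ = d₁ − σ√T = 3.003206 − 0.371230 = 2.631976
risk-neutral PD = N(−d₂) = N(-2.631976) = 0.004244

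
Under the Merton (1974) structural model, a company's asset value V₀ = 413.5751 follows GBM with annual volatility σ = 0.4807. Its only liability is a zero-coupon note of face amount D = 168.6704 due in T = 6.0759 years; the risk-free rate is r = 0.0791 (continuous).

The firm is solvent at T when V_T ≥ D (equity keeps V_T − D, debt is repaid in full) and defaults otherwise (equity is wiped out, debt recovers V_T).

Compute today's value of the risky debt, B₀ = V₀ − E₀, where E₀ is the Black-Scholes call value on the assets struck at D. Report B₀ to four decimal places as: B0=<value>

B0=91.0424

d₁ = [ln(V₀/D) + (r + σ²/2)T] / (σ√T)
   = [ln(413.5751/168.6704) + (0.0791 + 0.5·0.4807²)·6.0759] / (0.4807·√6.0759)
   = [0.896893 + 1.182590] / 1.184894 = 1.754995
d₂ = d₁ − σ√T = 1.754995 − 1.184894 = 0.570101
N(d₁) = 0.960370,  N(d₂) = 0.715696,  e^(−rT) = 0.618410
E₀ = V₀·N(d₁) − D·e^(−rT)·N(d₂)
   = 413.5751·0.960370 − 168.6704·0.618410·0.715696 = 322.532713
B₀ = V₀ − E₀ = 413.5751 − 322.532713 = 91.042387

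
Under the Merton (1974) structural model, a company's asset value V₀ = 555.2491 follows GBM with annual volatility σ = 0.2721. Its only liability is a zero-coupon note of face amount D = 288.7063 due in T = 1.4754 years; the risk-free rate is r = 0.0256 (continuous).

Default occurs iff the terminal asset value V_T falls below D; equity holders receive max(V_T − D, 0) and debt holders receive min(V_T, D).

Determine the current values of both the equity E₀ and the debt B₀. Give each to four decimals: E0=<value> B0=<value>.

E0=278.0908 B0=277.1583

d₁ = [ln(V₀/D) + (r + σ²/2)T] / (σ√T)
   = [ln(555.2491/288.7063) + (0.0256 + 0.5·0.2721²)·1.4754] / (0.2721·√1.4754)
   = [0.654007 + 0.092388] / 0.330509 = 2.258320
d₂ = d₁ − σ√T = 2.258320 − 0.330509 = 1.927811
N(d₁) = 0.988037,  N(d₂) = 0.973061,  e^(−rT) = 0.962934
E₀ = V₀·N(d₁) − D·e^(−rT)·N(d₂)
   = 555.2491·0.988037 − 288.7063·0.962934·0.973061 = 278.090847
B₀ = V₀ − E₀ = 555.2491 − 278.090847 = 277.158253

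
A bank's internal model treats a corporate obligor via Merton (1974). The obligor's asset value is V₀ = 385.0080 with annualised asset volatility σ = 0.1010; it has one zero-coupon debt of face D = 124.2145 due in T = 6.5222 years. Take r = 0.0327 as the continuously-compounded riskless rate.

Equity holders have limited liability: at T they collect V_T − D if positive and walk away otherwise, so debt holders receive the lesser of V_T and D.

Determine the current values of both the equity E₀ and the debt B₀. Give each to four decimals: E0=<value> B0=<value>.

d₁ = [ln(V₀/D) + (r + σ²/2)T] / (σ√T)
   = [ln(385.0080/124.2145) + (0.0327 + 0.5·0.1010²)·6.5222] / (0.1010·√6.5222)
   = [1.131254 + 0.246542] / 0.257940 = 5.341542
d₂ = d₁ − σ√T = 5.341542 − 0.257940 = 5.083603
N(d₁) = 1.000000,  N(d₂) = 1.000000,  e^(−rT) = 0.807933
E₀ = V₀·N(d₁) − D·e^(−rT)·N(d₂)
   = 385.0080·1.000000 − 124.2145·0.807933·1.000000 = 284.650987
B₀ = V₀ − E₀ = 385.0080 − 284.650987 = 100.357013

E0=284.6510 B0=100.3570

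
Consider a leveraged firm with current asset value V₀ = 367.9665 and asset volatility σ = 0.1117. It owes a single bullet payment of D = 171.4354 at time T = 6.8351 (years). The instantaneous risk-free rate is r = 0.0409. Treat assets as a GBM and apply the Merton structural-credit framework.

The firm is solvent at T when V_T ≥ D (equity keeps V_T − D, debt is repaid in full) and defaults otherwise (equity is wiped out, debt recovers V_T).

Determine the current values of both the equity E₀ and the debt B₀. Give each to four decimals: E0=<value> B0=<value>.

E0=238.3436 B0=129.6229

d₁ = [ln(V₀/D) + (r + σ²/2)T] / (σ√T)
   = [ln(367.9665/171.4354) + (0.0409 + 0.5·0.1117²)·6.8351] / (0.1117·√6.8351)
   = [0.763785 + 0.322196] / 0.292029 = 3.718748
d₂ = d₁ − σ√T = 3.718748 − 0.292029 = 3.426719
N(d₁) = 0.999900,  N(d₂) = 0.999695,  e^(−rT) = 0.756120
E₀ = V₀·N(d₁) − D·e^(−rT)·N(d₂)
   = 367.9665·0.999900 − 171.4354·0.756120·0.999695 = 238.343578
B₀ = V₀ − E₀ = 367.9665 − 238.343578 = 129.622922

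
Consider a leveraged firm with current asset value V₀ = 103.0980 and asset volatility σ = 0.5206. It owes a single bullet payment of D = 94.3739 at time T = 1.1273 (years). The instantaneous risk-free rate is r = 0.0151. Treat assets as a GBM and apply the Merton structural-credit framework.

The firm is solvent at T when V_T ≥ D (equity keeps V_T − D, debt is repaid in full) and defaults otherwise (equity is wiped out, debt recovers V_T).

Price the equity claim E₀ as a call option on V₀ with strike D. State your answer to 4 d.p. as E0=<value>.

E0=26.8602

d₁ = [ln(V₀/D) + (r + σ²/2)T] / (σ√T)
   = [ln(103.0980/94.3739) + (0.0151 + 0.5·0.5206²)·1.1273] / (0.5206·√1.1273)
   = [0.088415 + 0.169785] / 0.552744 = 0.467125
d₂ = d₁ − σ√T = 0.467125 − 0.552744 = -0.085619
N(d₁) = 0.679795,  N(d₂) = 0.465885,  e^(−rT) = 0.983122
E₀ = V₀·N(d₁) − D·e^(−rT)·N(d₂)
   = 103.0980·0.679795 − 94.3739·0.983122·0.465885 = 26.860214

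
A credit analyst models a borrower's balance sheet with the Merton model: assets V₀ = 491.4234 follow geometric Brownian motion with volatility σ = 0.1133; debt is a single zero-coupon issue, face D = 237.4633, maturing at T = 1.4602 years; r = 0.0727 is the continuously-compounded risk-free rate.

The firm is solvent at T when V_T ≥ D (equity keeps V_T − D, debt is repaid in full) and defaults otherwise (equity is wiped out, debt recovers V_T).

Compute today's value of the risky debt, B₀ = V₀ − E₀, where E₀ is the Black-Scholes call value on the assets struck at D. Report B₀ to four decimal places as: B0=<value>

B0=213.5469

d₁ = [ln(V₀/D) + (r + σ²/2)T] / (σ√T)
   = [ln(491.4234/237.4633) + (0.0727 + 0.5·0.1133²)·1.4602] / (0.1133·√1.4602)
   = [0.727293 + 0.115529] / 0.136910 = 6.156015
d₂ = d₁ − σ√T = 6.156015 − 0.136910 = 6.019104
N(d₁) = 1.000000,  N(d₂) = 1.000000,  e^(−rT) = 0.899284
E₀ = V₀·N(d₁) − D·e^(−rT)·N(d₂)
   = 491.4234·1.000000 − 237.4633·0.899284·1.000000 = 277.876486
B₀ = V₀ − E₀ = 491.4234 − 277.876486 = 213.546914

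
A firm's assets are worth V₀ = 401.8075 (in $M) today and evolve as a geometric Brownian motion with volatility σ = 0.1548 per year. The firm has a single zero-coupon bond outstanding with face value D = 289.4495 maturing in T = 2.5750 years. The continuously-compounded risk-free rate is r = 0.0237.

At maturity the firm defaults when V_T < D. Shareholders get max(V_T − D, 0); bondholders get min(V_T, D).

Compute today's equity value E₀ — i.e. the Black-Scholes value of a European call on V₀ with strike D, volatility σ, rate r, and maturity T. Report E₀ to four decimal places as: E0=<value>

E0=131.5504

d₁ = [ln(V₀/D) + (r + σ²/2)T] / (σ√T)
   = [ln(401.8075/289.4495) + (0.0237 + 0.5·0.1548²)·2.5750] / (0.1548·√2.5750)
   = [0.327992 + 0.091880] / 0.248405 = 1.690276
d₂ = d₁ − σ√T = 1.690276 − 0.248405 = 1.441871
N(d₁) = 0.954512,  N(d₂) = 0.925331,  e^(−rT) = 0.940797
E₀ = V₀·N(d₁) − D·e^(−rT)·N(d₂)
   = 401.8075·0.954512 − 289.4495·0.940797·0.925331 = 131.550373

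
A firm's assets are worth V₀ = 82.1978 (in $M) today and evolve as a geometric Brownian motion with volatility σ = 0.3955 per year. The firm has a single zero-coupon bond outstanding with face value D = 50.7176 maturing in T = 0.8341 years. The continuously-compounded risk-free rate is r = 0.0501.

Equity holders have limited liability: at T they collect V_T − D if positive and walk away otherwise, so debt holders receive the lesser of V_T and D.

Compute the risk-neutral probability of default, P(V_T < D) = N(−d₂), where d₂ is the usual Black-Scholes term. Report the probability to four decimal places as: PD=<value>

d₁ = [ln(V₀/D) + (r + σ²/2)T] / (σ√T)
   = [ln(82.1978/50.7176) + (0.0501 + 0.5·0.3955²)·0.8341] / (0.3955·√0.8341)
   = [0.482856 + 0.107023] / 0.361206 = 1.633080
d₂ = d₁ − σ√T = 1.633080 − 0.361206 = 1.271873
risk-neutral PD = N(−d₂) = N(-1.271873) = 0.101709

PD=0.1017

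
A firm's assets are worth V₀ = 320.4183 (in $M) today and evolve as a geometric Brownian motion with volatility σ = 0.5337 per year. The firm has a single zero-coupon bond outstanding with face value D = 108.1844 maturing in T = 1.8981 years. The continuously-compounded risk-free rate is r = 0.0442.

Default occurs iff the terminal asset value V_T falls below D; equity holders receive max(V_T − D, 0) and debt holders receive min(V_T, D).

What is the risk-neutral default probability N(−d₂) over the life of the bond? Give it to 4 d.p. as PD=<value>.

PD=0.1106

d₁ = [ln(V₀/D) + (r + σ²/2)T] / (σ√T)
   = [ln(320.4183/108.1844) + (0.0442 + 0.5·0.5337²)·1.8981] / (0.5337·√1.8981)
   = [1.085790 + 0.354219] / 0.735287 = 1.958432
d₂ = d₁ − σ√T = 1.958432 − 0.735287 = 1.223146
risk-neutral PD = N(−d₂) = N(-1.223146) = 0.110637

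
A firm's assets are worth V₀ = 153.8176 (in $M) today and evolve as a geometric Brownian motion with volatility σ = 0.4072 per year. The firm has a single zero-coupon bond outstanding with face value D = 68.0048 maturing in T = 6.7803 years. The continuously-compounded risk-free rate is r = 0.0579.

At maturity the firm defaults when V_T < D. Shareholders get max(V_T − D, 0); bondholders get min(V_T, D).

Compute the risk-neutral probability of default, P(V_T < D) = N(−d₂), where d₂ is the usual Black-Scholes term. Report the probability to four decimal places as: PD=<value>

d₁ = [ln(V₀/D) + (r + σ²/2)T] / (σ√T)
   = [ln(153.8176/68.0048) + (0.0579 + 0.5·0.4072²)·6.7803] / (0.4072·√6.7803)
   = [0.816189 + 0.954706] / 1.060308 = 1.670170
d₂ = d₁ − σ√T = 1.670170 − 1.060308 = 0.609862
risk-neutral PD = N(−d₂) = N(-0.609862) = 0.270977

PD=0.2710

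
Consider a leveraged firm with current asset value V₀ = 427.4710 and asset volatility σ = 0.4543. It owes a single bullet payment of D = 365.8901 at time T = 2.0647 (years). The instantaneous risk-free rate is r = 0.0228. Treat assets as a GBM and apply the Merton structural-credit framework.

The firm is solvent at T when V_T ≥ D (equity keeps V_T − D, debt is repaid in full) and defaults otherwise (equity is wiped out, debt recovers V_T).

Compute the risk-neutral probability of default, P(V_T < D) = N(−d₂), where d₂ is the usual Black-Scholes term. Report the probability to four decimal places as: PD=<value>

PD=0.5064

d₁ = [ln(V₀/D) + (r + σ²/2)T] / (σ√T)
   = [ln(427.4710/365.8901) + (0.0228 + 0.5·0.4543²)·2.0647] / (0.4543·√2.0647)
   = [0.155553 + 0.260140] / 0.652787 = 0.636799
d₂ = d₁ − σ√T = 0.636799 − 0.652787 = -0.015988
risk-neutral PD = N(−d₂) = N(0.015988) = 0.506378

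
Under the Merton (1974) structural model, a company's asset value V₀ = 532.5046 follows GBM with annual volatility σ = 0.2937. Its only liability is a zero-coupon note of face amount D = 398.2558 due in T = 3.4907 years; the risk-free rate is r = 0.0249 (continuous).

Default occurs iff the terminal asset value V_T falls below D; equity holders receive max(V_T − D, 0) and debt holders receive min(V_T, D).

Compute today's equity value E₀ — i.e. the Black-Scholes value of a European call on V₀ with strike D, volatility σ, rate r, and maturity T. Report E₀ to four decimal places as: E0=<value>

d₁ = [ln(V₀/D) + (r + σ²/2)T] / (σ√T)
   = [ln(532.5046/398.2558) + (0.0249 + 0.5·0.2937²)·3.4907] / (0.2937·√3.4907)
   = [0.290497 + 0.237472] / 0.548732 = 0.962162
d₂ = d₁ − σ√T = 0.962162 − 0.548732 = 0.413430
N(d₁) = 0.832016,  N(d₂) = 0.660354,  e^(−rT) = 0.916752
E₀ = V₀·N(d₁) − D·e^(−rT)·N(d₂)
   = 532.5046·0.832016 − 398.2558·0.916752·0.660354 = 201.955797

E0=201.9558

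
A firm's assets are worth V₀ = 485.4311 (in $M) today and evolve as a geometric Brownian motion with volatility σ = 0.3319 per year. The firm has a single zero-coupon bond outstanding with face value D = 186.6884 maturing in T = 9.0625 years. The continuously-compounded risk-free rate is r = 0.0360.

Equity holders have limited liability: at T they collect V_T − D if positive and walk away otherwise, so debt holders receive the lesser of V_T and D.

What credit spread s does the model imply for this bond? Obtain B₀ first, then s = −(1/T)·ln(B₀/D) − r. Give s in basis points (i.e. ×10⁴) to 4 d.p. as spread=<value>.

spread=94.6330

d₁ = [ln(V₀/D) + (r + σ²/2)T] / (σ√T)
   = [ln(485.4311/186.6884) + (0.0360 + 0.5·0.3319²)·9.0625] / (0.3319·√9.0625)
   = [0.955596 + 0.825402] / 0.999151 = 1.782511
d₂ = d₁ − σ√T = 1.782511 − 0.999151 = 0.783360
N(d₁) = 0.962667,  N(d₂) = 0.783292,  e^(−rT) = 0.721625
E₀ = V₀·N(d₁) − D·e^(−rT)·N(d₂)
   = 485.4311·0.962667 − 186.6884·0.721625·0.783292 = 361.784217
B₀ = V₀ − E₀ = 485.4311 − 361.784217 = 123.646883
spread = −(1/T)·ln(B₀/D) − r = −(1/9.0625)·ln(123.646883/186.6884) − 0.0360 = 0.00946330
in basis points: 0.00946330 × 10⁴ = 94.6330 bp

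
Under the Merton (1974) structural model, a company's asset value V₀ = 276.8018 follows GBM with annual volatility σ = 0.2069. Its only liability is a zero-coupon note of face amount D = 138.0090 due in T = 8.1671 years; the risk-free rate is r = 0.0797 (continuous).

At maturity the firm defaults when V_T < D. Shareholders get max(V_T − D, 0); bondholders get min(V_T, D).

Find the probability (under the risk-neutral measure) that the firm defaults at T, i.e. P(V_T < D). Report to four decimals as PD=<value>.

d₁ = [ln(V₀/D) + (r + σ²/2)T] / (σ√T)
   = [ln(276.8018/138.0090) + (0.0797 + 0.5·0.2069²)·8.1671] / (0.2069·√8.1671)
   = [0.695983 + 0.825725] / 0.591282 = 2.573575
d₂ = d₁ − σ√T = 2.573575 − 0.591282 = 1.982293
risk-neutral PD = N(−d₂) = N(-1.982293) = 0.023723

PD=0.0237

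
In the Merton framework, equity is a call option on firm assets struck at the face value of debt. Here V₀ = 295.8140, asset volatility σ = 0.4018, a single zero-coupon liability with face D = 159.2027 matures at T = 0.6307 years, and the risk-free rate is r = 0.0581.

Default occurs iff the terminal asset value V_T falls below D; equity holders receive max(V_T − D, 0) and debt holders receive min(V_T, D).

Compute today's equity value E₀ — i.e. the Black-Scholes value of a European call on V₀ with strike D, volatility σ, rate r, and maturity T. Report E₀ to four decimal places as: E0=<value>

d₁ = [ln(V₀/D) + (r + σ²/2)T] / (σ√T)
   = [ln(295.8140/159.2027) + (0.0581 + 0.5·0.4018²)·0.6307] / (0.4018·√0.6307)
   = [0.619553 + 0.087555] / 0.319096 = 2.215971
d₂ = d₁ − σ√T = 2.215971 − 0.319096 = 1.896875
N(d₁) = 0.986653,  N(d₂) = 0.971078,  e^(−rT) = 0.964020
E₀ = V₀·N(d₁) − D·e^(−rT)·N(d₂)
   = 295.8140·0.986653 − 159.2027·0.964020·0.971078 = 142.830149

E0=142.8301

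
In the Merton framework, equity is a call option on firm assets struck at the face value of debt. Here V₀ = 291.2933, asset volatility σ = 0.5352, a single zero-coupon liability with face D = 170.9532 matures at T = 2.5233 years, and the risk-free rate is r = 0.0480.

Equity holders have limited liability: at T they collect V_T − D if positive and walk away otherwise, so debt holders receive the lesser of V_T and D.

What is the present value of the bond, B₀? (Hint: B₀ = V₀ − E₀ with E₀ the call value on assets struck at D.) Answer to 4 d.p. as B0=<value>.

B0=129.9587

d₁ = [ln(V₀/D) + (r + σ²/2)T] / (σ√T)
   = [ln(291.2933/170.9532) + (0.0480 + 0.5·0.5352²)·2.5233] / (0.5352·√2.5233)
   = [0.532941 + 0.482504] / 0.850160 = 1.194417
d₂ = d₁ − σ√T = 1.194417 − 0.850160 = 0.344257
N(d₁) = 0.883843,  N(d₂) = 0.634673,  e^(−rT) = 0.885929
E₀ = V₀·N(d₁) − D·e^(−rT)·N(d₂)
   = 291.2933·0.883843 − 170.9532·0.885929·0.634673 = 161.334573
B₀ = V₀ − E₀ = 291.2933 − 161.334573 = 129.958727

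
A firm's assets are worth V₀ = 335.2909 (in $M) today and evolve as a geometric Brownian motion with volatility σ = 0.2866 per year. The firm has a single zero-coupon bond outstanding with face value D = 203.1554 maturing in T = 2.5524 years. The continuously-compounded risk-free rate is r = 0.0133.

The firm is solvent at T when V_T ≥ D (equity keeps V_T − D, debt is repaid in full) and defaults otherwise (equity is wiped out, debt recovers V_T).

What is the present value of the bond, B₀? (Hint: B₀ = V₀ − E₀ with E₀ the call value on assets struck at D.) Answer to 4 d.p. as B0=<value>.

B0=189.4659

d₁ = [ln(V₀/D) + (r + σ²/2)T] / (σ√T)
   = [ln(335.2909/203.1554) + (0.0133 + 0.5·0.2866²)·2.5524] / (0.2866·√2.5524)
   = [0.501027 + 0.138773] / 0.457879 = 1.397315
d₂ = d₁ − σ√T = 1.397315 − 0.457879 = 0.939436
N(d₁) = 0.918840,  N(d₂) = 0.826246,  e^(−rT) = 0.966623
E₀ = V₀·N(d₁) − D·e^(−rT)·N(d₂)
   = 335.2909·0.918840 − 203.1554·0.966623·0.826246 = 145.825003
B₀ = V₀ − E₀ = 335.2909 − 145.825003 = 189.465897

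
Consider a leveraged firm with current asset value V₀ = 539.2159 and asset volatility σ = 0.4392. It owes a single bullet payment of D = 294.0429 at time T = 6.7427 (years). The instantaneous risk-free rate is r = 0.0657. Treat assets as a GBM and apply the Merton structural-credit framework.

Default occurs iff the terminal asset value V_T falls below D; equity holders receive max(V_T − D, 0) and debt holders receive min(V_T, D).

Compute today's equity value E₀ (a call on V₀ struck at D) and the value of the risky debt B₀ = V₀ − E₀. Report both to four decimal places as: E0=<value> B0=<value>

d₁ = [ln(V₀/D) + (r + σ²/2)T] / (σ√T)
   = [ln(539.2159/294.0429) + (0.0657 + 0.5·0.4392²)·6.7427] / (0.4392·√6.7427)
   = [0.606390 + 1.093317] / 1.140458 = 1.490373
d₂ = d₁ − σ√T = 1.490373 − 1.140458 = 0.349915
N(d₁) = 0.931937,  N(d₂) = 0.636799,  e^(−rT) = 0.642110
E₀ = V₀·N(d₁) − D·e^(−rT)·N(d₂)
   = 539.2159·0.931937 − 294.0429·0.642110·0.636799 = 382.282531
B₀ = V₀ − E₀ = 539.2159 − 382.282531 = 156.933369

E0=382.2825 B0=156.9334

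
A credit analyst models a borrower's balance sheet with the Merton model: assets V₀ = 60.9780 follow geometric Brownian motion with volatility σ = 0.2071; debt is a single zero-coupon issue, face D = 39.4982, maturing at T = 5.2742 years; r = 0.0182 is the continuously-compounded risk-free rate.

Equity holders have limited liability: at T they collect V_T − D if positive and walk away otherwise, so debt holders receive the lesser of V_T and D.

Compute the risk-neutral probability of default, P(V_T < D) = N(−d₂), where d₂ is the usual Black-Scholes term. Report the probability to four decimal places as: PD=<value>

PD=0.1902

d₁ = [ln(V₀/D) + (r + σ²/2)T] / (σ√T)
   = [ln(60.9780/39.4982) + (0.0182 + 0.5·0.2071²)·5.2742] / (0.2071·√5.2742)
   = [0.434258 + 0.209097] / 0.475618 = 1.352671
d₂ = d₁ − σ√T = 1.352671 − 0.475618 = 0.877053
risk-neutral PD = N(−d₂) = N(-0.877053) = 0.190229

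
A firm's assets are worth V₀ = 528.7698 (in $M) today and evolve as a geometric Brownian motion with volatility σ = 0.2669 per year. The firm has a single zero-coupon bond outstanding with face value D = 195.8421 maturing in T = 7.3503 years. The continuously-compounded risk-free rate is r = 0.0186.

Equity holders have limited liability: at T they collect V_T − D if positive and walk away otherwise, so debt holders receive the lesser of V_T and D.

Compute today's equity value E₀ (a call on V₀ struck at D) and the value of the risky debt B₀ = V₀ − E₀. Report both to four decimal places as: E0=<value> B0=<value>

E0=363.2250 B0=165.5448

d₁ = [ln(V₀/D) + (r + σ²/2)T] / (σ√T)
   = [ln(528.7698/195.8421) + (0.0186 + 0.5·0.2669²)·7.3503] / (0.2669·√7.3503)
   = [0.993244 + 0.398517] / 0.723604 = 1.923374
d₂ = d₁ − σ√T = 1.923374 − 0.723604 = 1.199770
N(d₁) = 0.972783,  N(d₂) = 0.884886,  e^(−rT) = 0.872218
E₀ = V₀·N(d₁) − D·e^(−rT)·N(d₂)
   = 528.7698·0.972783 − 195.8421·0.872218·0.884886 = 363.224955
B₀ = V₀ − E₀ = 528.7698 − 363.224955 = 165.544845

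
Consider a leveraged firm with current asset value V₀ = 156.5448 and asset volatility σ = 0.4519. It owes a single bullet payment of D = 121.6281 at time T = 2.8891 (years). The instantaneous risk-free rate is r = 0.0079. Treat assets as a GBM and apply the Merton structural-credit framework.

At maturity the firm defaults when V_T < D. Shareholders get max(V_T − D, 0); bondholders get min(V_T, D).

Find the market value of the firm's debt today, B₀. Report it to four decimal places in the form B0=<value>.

B0=94.0591

d₁ = [ln(V₀/D) + (r + σ²/2)T] / (σ√T)
   = [ln(156.5448/121.6281) + (0.0079 + 0.5·0.4519²)·2.8891] / (0.4519·√2.8891)
   = [0.252374 + 0.317821] / 0.768110 = 0.742335
d₂ = d₁ − σ√T = 0.742335 − 0.768110 = -0.025776
N(d₁) = 0.771058,  N(d₂) = 0.489718,  e^(−rT) = 0.977435
E₀ = V₀·N(d₁) − D·e^(−rT)·N(d₂)
   = 156.5448·0.771058 − 121.6281·0.977435·0.489718 = 62.485663
B₀ = V₀ − E₀ = 156.5448 − 62.485663 = 94.059137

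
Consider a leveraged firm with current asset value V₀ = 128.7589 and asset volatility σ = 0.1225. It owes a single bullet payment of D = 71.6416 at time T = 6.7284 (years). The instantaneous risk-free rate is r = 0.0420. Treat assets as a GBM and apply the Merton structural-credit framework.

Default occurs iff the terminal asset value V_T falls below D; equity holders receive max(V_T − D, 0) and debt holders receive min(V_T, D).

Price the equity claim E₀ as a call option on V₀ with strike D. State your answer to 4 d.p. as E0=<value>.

d₁ = [ln(V₀/D) + (r + σ²/2)T] / (σ√T)
   = [ln(128.7589/71.6416) + (0.0420 + 0.5·0.1225²)·6.7284] / (0.1225·√6.7284)
   = [0.586266 + 0.333077] / 0.317755 = 2.893246
d₂ = d₁ − σ√T = 2.893246 − 0.317755 = 2.575491
N(d₁) = 0.998094,  N(d₂) = 0.994995,  e^(−rT) = 0.753827
E₀ = V₀·N(d₁) − D·e^(−rT)·N(d₂)
   = 128.7589·0.998094 − 71.6416·0.753827·0.994995 = 74.778373

E0=74.7784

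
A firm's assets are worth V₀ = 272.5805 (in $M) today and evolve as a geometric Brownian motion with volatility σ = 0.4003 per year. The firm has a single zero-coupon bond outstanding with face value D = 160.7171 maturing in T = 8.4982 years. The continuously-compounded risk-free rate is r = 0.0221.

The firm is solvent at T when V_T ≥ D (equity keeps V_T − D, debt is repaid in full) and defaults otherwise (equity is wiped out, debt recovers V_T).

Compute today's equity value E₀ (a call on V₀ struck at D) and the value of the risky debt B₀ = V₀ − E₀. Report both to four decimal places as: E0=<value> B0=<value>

E0=172.8597 B0=99.7208

d₁ = [ln(V₀/D) + (r + σ²/2)T] / (σ√T)
   = [ln(272.5805/160.7171) + (0.0221 + 0.5·0.4003²)·8.4982] / (0.4003·√8.4982)
   = [0.528288 + 0.868686] / 1.166941 = 1.197125
d₂ = d₁ − σ√T = 1.197125 − 1.166941 = 0.030183
N(d₁) = 0.884371,  N(d₂) = 0.512040,  e^(−rT) = 0.828772
E₀ = V₀·N(d₁) − D·e^(−rT)·N(d₂)
   = 272.5805·0.884371 − 160.7171·0.828772·0.512040 = 172.859740
B₀ = V₀ − E₀ = 272.5805 − 172.859740 = 99.720760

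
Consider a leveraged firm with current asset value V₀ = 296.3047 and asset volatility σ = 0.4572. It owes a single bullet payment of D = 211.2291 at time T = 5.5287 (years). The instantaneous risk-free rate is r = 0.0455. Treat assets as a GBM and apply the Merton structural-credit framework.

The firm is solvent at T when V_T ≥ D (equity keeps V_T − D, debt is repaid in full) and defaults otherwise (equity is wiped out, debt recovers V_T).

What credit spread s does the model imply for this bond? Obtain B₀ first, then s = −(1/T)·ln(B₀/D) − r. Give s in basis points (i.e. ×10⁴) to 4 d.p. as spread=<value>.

spread=509.1305

d₁ = [ln(V₀/D) + (r + σ²/2)T] / (σ√T)
   = [ln(296.3047/211.2291) + (0.0455 + 0.5·0.4572²)·5.5287] / (0.4572·√5.5287)
   = [0.338445 + 0.829393] / 1.075023 = 1.086338
d₂ = d₁ − σ√T = 1.086338 − 1.075023 = 0.011315
N(d₁) = 0.861335,  N(d₂) = 0.504514,  e^(−rT) = 0.777590
E₀ = V₀·N(d₁) − D·e^(−rT)·N(d₂)
   = 296.3047·0.861335 − 211.2291·0.777590·0.504514 = 172.351449
B₀ = V₀ − E₀ = 296.3047 − 172.351449 = 123.953251
spread = −(1/T)·ln(B₀/D) − r = −(1/5.5287)·ln(123.953251/211.2291) − 0.0455 = 0.05091305
in basis points: 0.05091305 × 10⁴ = 509.1305 bp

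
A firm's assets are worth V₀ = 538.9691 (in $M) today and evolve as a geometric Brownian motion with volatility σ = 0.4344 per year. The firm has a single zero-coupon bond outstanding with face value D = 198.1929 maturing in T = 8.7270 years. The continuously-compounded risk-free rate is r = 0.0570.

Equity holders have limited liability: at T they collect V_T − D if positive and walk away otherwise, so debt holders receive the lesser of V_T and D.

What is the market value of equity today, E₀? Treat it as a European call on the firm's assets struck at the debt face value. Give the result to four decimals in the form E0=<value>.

d₁ = [ln(V₀/D) + (r + σ²/2)T] / (σ√T)
   = [ln(538.9691/198.1929) + (0.0570 + 0.5·0.4344²)·8.7270] / (0.4344·√8.7270)
   = [1.000417 + 1.320846] / 1.283283 = 1.808848
d₂ = d₁ − σ√T = 1.808848 − 1.283283 = 0.525566
N(d₁) = 0.964763,  N(d₂) = 0.700405,  e^(−rT) = 0.608086
E₀ = V₀·N(d₁) − D·e^(−rT)·N(d₂)
   = 538.9691·0.964763 − 198.1929·0.608086·0.700405 = 435.565655

E0=435.5657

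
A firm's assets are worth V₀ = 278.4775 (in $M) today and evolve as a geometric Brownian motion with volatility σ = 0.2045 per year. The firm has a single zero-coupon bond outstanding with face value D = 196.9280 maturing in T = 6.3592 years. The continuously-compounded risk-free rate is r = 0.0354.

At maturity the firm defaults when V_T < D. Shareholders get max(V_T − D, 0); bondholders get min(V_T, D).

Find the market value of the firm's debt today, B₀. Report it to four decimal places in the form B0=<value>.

B0=150.1069

d₁ = [ln(V₀/D) + (r + σ²/2)T] / (σ√T)
   = [ln(278.4775/196.9280) + (0.0354 + 0.5·0.2045²)·6.3592] / (0.2045·√6.3592)
   = [0.346499 + 0.358087] / 0.515697 = 1.366280
d₂ = d₁ − σ√T = 1.366280 − 0.515697 = 0.850583
N(d₁) = 0.914074,  N(d₂) = 0.802500,  e^(−rT) = 0.798424
E₀ = V₀·N(d₁) − D·e^(−rT)·N(d₂)
   = 278.4775·0.914074 − 196.9280·0.798424·0.802500 = 128.370557
B₀ = V₀ − E₀ = 278.4775 − 128.370557 = 150.106943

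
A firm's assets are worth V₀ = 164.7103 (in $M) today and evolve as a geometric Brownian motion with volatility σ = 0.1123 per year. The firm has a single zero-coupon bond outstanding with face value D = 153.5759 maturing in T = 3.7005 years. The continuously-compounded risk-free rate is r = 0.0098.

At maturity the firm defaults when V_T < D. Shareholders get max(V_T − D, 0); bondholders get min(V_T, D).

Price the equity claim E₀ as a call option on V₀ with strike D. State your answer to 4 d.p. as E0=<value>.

d₁ = [ln(V₀/D) + (r + σ²/2)T] / (σ√T)
   = [ln(164.7103/153.5759) + (0.0098 + 0.5·0.1123²)·3.7005] / (0.1123·√3.7005)
   = [0.069993 + 0.059599] / 0.216028 = 0.599886
d₂ = d₁ − σ√T = 0.599886 − 0.216028 = 0.383858
N(d₁) = 0.725709,  N(d₂) = 0.649458,  e^(−rT) = 0.964385
E₀ = V₀·N(d₁) − D·e^(−rT)·N(d₂)
   = 164.7103·0.725709 − 153.5759·0.964385·0.649458 = 23.342908

E0=23.3429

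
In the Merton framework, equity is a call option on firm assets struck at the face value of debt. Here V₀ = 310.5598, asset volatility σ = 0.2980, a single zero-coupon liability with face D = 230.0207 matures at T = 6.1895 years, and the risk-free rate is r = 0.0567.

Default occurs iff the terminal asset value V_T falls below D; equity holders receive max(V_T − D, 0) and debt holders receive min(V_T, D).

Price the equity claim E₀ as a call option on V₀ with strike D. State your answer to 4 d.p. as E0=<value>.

d₁ = [ln(V₀/D) + (r + σ²/2)T] / (σ√T)
   = [ln(310.5598/230.0207) + (0.0567 + 0.5·0.2980²)·6.1895] / (0.2980·√6.1895)
   = [0.300207 + 0.625771] / 0.741385 = 1.248983
d₂ = d₁ − σ√T = 1.248983 − 0.741385 = 0.507598
N(d₁) = 0.894164,  N(d₂) = 0.694132,  e^(−rT) = 0.704023
E₀ = V₀·N(d₁) − D·e^(−rT)·N(d₂)
   = 310.5598·0.894164 − 230.0207·0.704023·0.694132 = 165.283874

E0=165.2839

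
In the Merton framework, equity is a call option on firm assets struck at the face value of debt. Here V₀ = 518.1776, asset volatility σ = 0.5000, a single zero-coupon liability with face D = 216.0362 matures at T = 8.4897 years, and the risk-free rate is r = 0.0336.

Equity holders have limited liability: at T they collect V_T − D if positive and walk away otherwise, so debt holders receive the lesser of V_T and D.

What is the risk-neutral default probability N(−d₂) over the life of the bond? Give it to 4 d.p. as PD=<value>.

PD=0.4729

d₁ = [ln(V₀/D) + (r + σ²/2)T] / (σ√T)
   = [ln(518.1776/216.0362) + (0.0336 + 0.5·0.5000²)·8.4897] / (0.5000·√8.4897)
   = [0.874872 + 1.346466] / 1.456854 = 1.524750
d₂ = d₁ − σ√T = 1.524750 − 1.456854 = 0.067895
risk-neutral PD = N(−d₂) = N(-0.067895) = 0.472935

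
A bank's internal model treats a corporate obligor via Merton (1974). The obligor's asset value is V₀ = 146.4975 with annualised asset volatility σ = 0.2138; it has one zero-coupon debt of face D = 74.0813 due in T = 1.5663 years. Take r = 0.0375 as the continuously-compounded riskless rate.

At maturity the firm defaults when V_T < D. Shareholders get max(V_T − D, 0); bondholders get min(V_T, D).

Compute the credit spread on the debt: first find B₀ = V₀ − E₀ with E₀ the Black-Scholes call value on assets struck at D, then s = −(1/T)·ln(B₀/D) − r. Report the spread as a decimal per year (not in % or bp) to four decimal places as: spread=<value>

spread=0.0002

d₁ = [ln(V₀/D) + (r + σ²/2)T] / (σ√T)
   = [ln(146.4975/74.0813) + (0.0375 + 0.5·0.2138²)·1.5663] / (0.2138·√1.5663)
   = [0.681845 + 0.094534] / 0.267575 = 2.901543
d₂ = d₁ − σ√T = 2.901543 − 0.267575 = 2.633968
N(d₁) = 0.998143,  N(d₂) = 0.995780,  e^(−rT) = 0.942955
E₀ = V₀·N(d₁) − D·e^(−rT)·N(d₂)
   = 146.4975·0.998143 − 74.0813·0.942955·0.995780 = 76.664907
B₀ = V₀ − E₀ = 146.4975 − 76.664907 = 69.832593
spread = −(1/T)·ln(B₀/D) − r = −(1/1.5663)·ln(69.832593/74.0813) − 0.0375 = 0.00020816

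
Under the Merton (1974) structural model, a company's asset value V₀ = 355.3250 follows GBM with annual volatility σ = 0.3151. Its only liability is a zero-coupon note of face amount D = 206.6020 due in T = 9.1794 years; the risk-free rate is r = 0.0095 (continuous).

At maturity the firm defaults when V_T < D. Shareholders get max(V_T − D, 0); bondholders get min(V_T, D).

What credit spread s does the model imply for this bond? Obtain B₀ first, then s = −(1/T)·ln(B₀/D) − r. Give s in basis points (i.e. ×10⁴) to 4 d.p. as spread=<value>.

spread=226.7336

d₁ = [ln(V₀/D) + (r + σ²/2)T] / (σ√T)
   = [ln(355.3250/206.6020) + (0.0095 + 0.5·0.3151²)·9.1794] / (0.3151·√9.1794)
   = [0.542239 + 0.542906] / 0.954675 = 1.136664
d₂ = d₁ − σ√T = 1.136664 − 0.954675 = 0.181989
N(d₁) = 0.872161,  N(d₂) = 0.572204,  e^(−rT) = 0.916490
E₀ = V₀·N(d₁) − D·e^(−rT)·N(d₂)
   = 355.3250·0.872161 − 206.6020·0.916490·0.572204 = 201.554364
B₀ = V₀ − E₀ = 355.3250 − 201.554364 = 153.770636
spread = −(1/T)·ln(B₀/D) − r = −(1/9.1794)·ln(153.770636/206.6020) − 0.0095 = 0.02267336
in basis points: 0.02267336 × 10⁴ = 226.7336 bp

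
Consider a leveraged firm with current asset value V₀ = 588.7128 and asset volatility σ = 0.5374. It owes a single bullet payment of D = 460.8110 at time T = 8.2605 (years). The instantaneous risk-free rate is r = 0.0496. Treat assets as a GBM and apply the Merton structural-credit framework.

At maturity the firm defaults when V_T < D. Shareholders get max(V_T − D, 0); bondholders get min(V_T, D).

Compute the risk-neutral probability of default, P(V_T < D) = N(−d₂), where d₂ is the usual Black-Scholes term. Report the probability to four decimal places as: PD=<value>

d₁ = [ln(V₀/D) + (r + σ²/2)T] / (σ√T)
   = [ln(588.7128/460.8110) + (0.0496 + 0.5·0.5374²)·8.2605] / (0.5374·√8.2605)
   = [0.244950 + 1.602532] / 1.544546 = 1.196133
d₂ = d₁ − σ√T = 1.196133 − 1.544546 = -0.348413
risk-neutral PD = N(−d₂) = N(0.348413) = 0.636235

PD=0.6362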